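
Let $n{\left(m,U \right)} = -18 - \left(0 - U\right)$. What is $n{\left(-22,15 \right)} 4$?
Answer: $-12$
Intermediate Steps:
$n{\left(m,U \right)} = -18 + U$ ($n{\left(m,U \right)} = -18 - - U = -18 + U$)
$n{\left(-22,15 \right)} 4 = \left(-18 + 15\right) 4 = \left(-3\right) 4 = -12$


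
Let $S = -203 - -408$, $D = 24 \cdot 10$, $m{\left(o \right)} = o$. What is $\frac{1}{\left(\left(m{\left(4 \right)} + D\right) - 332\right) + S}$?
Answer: $\frac{1}{117} \approx 0.008547$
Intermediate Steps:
$D = 240$
$S = 205$ ($S = -203 + 408 = 205$)
$\frac{1}{\left(\left(m{\left(4 \right)} + D\right) - 332\right) + S} = \frac{1}{\left(\left(4 + 240\right) - 332\right) + 205} = \frac{1}{\left(244 - 332\right) + 205} = \frac{1}{-88 + 205} = \frac{1}{117}$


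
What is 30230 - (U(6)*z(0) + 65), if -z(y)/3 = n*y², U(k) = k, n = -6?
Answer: 30165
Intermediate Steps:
z(y) = 18*y² (z(y) = -(-18)*y² = 18*y²)
30230 - (U(6)*z(0) + 65) = 30230 - (6*(18*0²) + 65) = 30230 - (6*(18*0) + 65) = 30230 - (6*0 + 65) = 30230 - (0 + 65) = 30230 - 1*65 = 30230 - 65 = 30165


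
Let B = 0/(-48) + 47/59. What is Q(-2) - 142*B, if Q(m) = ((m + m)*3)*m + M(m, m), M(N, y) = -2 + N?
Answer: -5494/59 ≈ -93.119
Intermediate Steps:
Q(m) = -2 + m + 6*m² (Q(m) = ((m + m)*3)*m + (-2 + m) = ((2*m)*3)*m + (-2 + m) = (6*m)*m + (-2 + m) = 6*m² + (-2 + m) = -2 + m + 6*m²)
B = 47/59 (B = 0*(-1/48) + 47*(1/59) = 0 + 47/59 = 47/59 ≈ 0.79661)
Q(-2) - 142*B = (-2 - 2 + 6*(-2)²) - 142*47/59 = (-2 - 2 + 6*4) - 6674/59 = (-2 - 2 + 24) - 6674/59 = 20 - 6674/59 = -5494/59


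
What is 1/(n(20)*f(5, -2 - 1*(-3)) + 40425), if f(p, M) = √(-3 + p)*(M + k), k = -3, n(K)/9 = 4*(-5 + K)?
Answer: 539/21757971 + 24*√2/36263285 ≈ 2.5708e-5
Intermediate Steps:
n(K) = -180 + 36*K (n(K) = 9*(4*(-5 + K)) = 9*(-20 + 4*K) = -180 + 36*K)
f(p, M) = √(-3 + p)*(-3 + M) (f(p, M) = √(-3 + p)*(M - 3) = √(-3 + p)*(-3 + M))
1/(n(20)*f(5, -2 - 1*(-3)) + 40425) = 1/((-180 + 36*20)*(√(-3 + 5)*(-3 + (-2 - 1*(-3)))) + 40425) = 1/((-180 + 720)*(√2*(-3 + (-2 + 3))) + 40425) = 1/(540*(√2*(-3 + 1)) + 40425) = 1/(540*(√2*(-2)) + 40425) = 1/(540*(-2*√2) + 40425) = 1/(-1080*√2 + 40425) = 1/(40425 - 1080*√2)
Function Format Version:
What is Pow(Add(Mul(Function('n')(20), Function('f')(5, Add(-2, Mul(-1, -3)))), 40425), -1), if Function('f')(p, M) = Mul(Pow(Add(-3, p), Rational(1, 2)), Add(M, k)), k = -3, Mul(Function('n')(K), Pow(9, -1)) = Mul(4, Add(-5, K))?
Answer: Add(Rational(539, 21757971), Mul(Rational(24, 36263285), Pow(2, Rational(1, 2)))) ≈ 2.5708e-5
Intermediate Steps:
Function('n')(K) = Add(-180, Mul(36, K)) (Function('n')(K) = Mul(9, Mul(4, Add(-5, K))) = Mul(9, Add(-20, Mul(4, K))) = Add(-180, Mul(36, K)))
Function('f')(p, M) = Mul(Pow(Add(-3, p), Rational(1, 2)), Add(-3, M)) (Function('f')(p, M) = Mul(Pow(Add(-3, p), Rational(1, 2)), Add(M, -3)) = Mul(Pow(Add(-3, p), Rational(1, 2)), Add(-3, M)))
Pow(Add(Mul(Function('n')(20), Function('f')(5, Add(-2, Mul(-1, -3)))), 40425), -1) = Pow(Add(Mul(Add(-180, Mul(36, 20)), Mul(Pow(Add(-3, 5), Rational(1, 2)), Add(-3, Add(-2, Mul(-1, -3))))), 40425), -1) = Pow(Add(Mul(Add(-180, 720), Mul(Pow(2, Rational(1, 2)), Add(-3, Add(-2, 3)))), 40425), -1) = Pow(Add(Mul(540, Mul(Pow(2, Rational(1, 2)), Add(-3, 1))), 40425), -1) = Pow(Add(Mul(540, Mul(Pow(2, Rational(1, 2)), -2)), 40425), -1) = Pow(Add(Mul(540, Mul(-2, Pow(2, Rational(1, 2)))), 40425), -1) = Pow(Add(Mul(-1080, Pow(2, Rational(1, 2))), 40425), -1) = Pow(Add(40425, Mul(-1080, Pow(2, Rational(1, 2)))), -1)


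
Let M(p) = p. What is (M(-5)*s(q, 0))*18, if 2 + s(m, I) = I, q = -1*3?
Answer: 180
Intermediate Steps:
q = -3
s(m, I) = -2 + I
(M(-5)*s(q, 0))*18 = -5*(-2 + 0)*18 = -5*(-2)*18 = 10*18 = 180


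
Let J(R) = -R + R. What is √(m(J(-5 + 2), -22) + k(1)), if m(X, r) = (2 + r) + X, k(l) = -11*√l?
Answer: I*√31 ≈ 5.5678*I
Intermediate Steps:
J(R) = 0
m(X, r) = 2 + X + r
√(m(J(-5 + 2), -22) + k(1)) = √((2 + 0 - 22) - 11*√1) = √(-20 - 11*1) = √(-20 - 11) = √(-31) = I*√31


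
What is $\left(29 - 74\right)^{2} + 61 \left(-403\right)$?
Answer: $-22558$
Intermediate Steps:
$\left(29 - 74\right)^{2} + 61 \left(-403\right) = \left(-45\right)^{2} - 24583 = 2025 - 24583 = -22558$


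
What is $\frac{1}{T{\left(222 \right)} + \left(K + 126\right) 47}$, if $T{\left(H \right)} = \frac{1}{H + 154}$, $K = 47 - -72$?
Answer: $\frac{376}{4329641} \approx 8.6843 \cdot 10^{-5}$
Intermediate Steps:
$K = 119$ ($K = 47 + 72 = 119$)
$T{\left(H \right)} = \frac{1}{154 + H}$
$\frac{1}{T{\left(222 \right)} + \left(K + 126\right) 47} = \frac{1}{\frac{1}{154 + 222} + \left(119 + 126\right) 47} = \frac{1}{\frac{1}{376} + 245 \cdot 47} = \frac{1}{\frac{1}{376} + 11515} = \frac{1}{\frac{4329641}{376}} = \frac{376}{4329641}$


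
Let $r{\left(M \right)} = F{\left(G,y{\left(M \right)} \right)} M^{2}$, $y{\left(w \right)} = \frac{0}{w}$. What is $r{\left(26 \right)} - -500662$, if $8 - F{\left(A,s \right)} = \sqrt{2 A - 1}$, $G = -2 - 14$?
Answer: $506070 - 676 i \sqrt{33} \approx 5.0607 \cdot 10^{5} - 3883.3 i$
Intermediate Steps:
$G = -16$ ($G = -2 - 14 = -16$)
$y{\left(w \right)} = 0$
$F{\left(A,s \right)} = 8 - \sqrt{-1 + 2 A}$ ($F{\left(A,s \right)} = 8 - \sqrt{2 A - 1} = 8 - \sqrt{-1 + 2 A}$)
$r{\left(M \right)} = M^{2} \left(8 - i \sqrt{33}\right)$ ($r{\left(M \right)} = \left(8 - \sqrt{-1 + 2 \left(-16\right)}\right) M^{2} = \left(8 - \sqrt{-1 - 32}\right) M^{2} = \left(8 - \sqrt{-33}\right) M^{2} = \left(8 - i \sqrt{33}\right) M^{2} = M^{2} \left(8 - i \sqrt{33}\right)$)
$r{\left(26 \right)} - -500662 = 26^{2} \left(8 - i \sqrt{33}\right) - -500662 = 676 \left(8 - i \sqrt{33}\right) + 500662 = \left(5408 - 676 i \sqrt{33}\right) + 500662 = 506070 - 676 i \sqrt{33}$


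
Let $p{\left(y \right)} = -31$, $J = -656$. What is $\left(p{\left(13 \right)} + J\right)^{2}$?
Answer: $471969$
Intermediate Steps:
$\left(p{\left(13 \right)} + J\right)^{2} = \left(-31 - 656\right)^{2} = \left(-687\right)^{2} = 471969$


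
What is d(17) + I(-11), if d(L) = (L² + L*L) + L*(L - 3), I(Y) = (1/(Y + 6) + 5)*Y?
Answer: 3816/5 ≈ 763.20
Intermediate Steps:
I(Y) = Y*(5 + 1/(6 + Y)) (I(Y) = (1/(6 + Y) + 5)*Y = (5 + 1/(6 + Y))*Y = Y*(5 + 1/(6 + Y)))
d(L) = 2*L² + L*(-3 + L) (d(L) = (L² + L²) + L*(-3 + L) = 2*L² + L*(-3 + L))
d(17) + I(-11) = 3*17*(-1 + 17) - 11*(31 + 5*(-11))/(6 - 11) = 3*17*16 - 11*(31 - 55)/(-5) = 816 - 11*(-⅕)*(-24) = 816 - 264/5 = 3816/5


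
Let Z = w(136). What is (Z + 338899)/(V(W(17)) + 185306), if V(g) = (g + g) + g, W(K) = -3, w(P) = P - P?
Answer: 338899/185297 ≈ 1.8290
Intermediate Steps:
w(P) = 0
Z = 0
V(g) = 3*g (V(g) = 2*g + g = 3*g)
(Z + 338899)/(V(W(17)) + 185306) = (0 + 338899)/(3*(-3) + 185306) = 338899/(-9 + 185306) = 338899/185297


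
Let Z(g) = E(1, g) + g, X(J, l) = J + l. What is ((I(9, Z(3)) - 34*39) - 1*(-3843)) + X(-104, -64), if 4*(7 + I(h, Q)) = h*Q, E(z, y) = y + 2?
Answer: 2360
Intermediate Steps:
E(z, y) = 2 + y
Z(g) = 2 + 2*g (Z(g) = (2 + g) + g = 2 + 2*g)
I(h, Q) = -7 + Q*h/4 (I(h, Q) = -7 + (h*Q)/4 = -7 + (Q*h)/4 = -7 + Q*h/4)
((I(9, Z(3)) - 34*39) - 1*(-3843)) + X(-104, -64) = (((-7 + (¼)*(2 + 2*3)*9) - 34*39) - 1*(-3843)) + (-104 - 64) = (((-7 + (¼)*(2 + 6)*9) - 1326) + 3843) - 168 = (((-7 + (¼)*8*9) - 1326) + 3843) - 168 = (((-7 + 18) - 1326) + 3843) - 168 = ((11 - 1326) + 3843) - 168 = (-1315 + 3843) - 168 = 2528 - 168 = 2360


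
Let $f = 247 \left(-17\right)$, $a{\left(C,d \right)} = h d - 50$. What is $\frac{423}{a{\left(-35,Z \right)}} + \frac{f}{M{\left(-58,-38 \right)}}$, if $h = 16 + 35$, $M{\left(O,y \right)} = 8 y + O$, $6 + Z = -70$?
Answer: $\frac{4083037}{355303} \approx 11.492$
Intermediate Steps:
$Z = -76$ ($Z = -6 - 70 = -76$)
$M{\left(O,y \right)} = O + 8 y$
$h = 51$
$a{\left(C,d \right)} = -50 + 51 d$ ($a{\left(C,d \right)} = 51 d - 50 = -50 + 51 d$)
$f = -4199$
$\frac{423}{a{\left(-35,Z \right)}} + \frac{f}{M{\left(-58,-38 \right)}} = \frac{423}{-50 + 51 \left(-76\right)} - \frac{4199}{-58 + 8 \left(-38\right)} = \frac{423}{-50 - 3876} - \frac{4199}{-58 - 304} = \frac{423}{-3926} - \frac{4199}{-362} = 423 \left(- \frac{1}{3926}\right) - - \frac{4199}{362} = - \frac{423}{3926} + \frac{4199}{362} = \frac{4083037}{355303}$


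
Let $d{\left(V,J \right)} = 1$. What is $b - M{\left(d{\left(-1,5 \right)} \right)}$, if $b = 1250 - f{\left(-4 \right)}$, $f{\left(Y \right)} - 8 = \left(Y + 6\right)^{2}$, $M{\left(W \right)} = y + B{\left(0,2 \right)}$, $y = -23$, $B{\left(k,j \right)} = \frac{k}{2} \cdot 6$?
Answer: $1261$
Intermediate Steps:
$B{\left(k,j \right)} = 3 k$ ($B{\left(k,j \right)} = k \frac{1}{2} \cdot 6 = \frac{k}{2} \cdot 6 = 3 k$)
$M{\left(W \right)} = -23$ ($M{\left(W \right)} = -23 + 3 \cdot 0 = -23 + 0 = -23$)
$f{\left(Y \right)} = 8 + \left(6 + Y\right)^{2}$ ($f{\left(Y \right)} = 8 + \left(Y + 6\right)^{2} = 8 + \left(6 + Y\right)^{2}$)
$b = 1238$ ($b = 1250 - \left(8 + \left(6 - 4\right)^{2}\right) = 1250 - \left(8 + 2^{2}\right) = 1250 - \left(8 + 4\right) = 1250 - 12 = 1238$)
$b - M{\left(d{\left(-1,5 \right)} \right)} = 1238 - -23 = 1238 + 23 = 1261$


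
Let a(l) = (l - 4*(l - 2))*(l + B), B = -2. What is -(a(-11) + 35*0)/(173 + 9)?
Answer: 41/14 ≈ 2.9286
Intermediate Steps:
a(l) = (-2 + l)*(8 - 3*l) (a(l) = (l - 4*(l - 2))*(l - 2) = (l - 4*(-2 + l))*(-2 + l) = (l + (8 - 4*l))*(-2 + l) = (8 - 3*l)*(-2 + l) = (-2 + l)*(8 - 3*l))
-(a(-11) + 35*0)/(173 + 9) = -((-16 - 3*(-11)**2 + 14*(-11)) + 35*0)/(173 + 9) = -((-16 - 3*121 - 154) + 0)/182 = -((-16 - 363 - 154) + 0)/182 = -(-533 + 0)/182 = -(-533)/182 = -1*(-41/14) = 41/14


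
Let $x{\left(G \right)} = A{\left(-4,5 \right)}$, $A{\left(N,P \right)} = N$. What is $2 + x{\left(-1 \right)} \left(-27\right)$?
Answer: $110$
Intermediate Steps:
$x{\left(G \right)} = -4$
$2 + x{\left(-1 \right)} \left(-27\right) = 2 - -108 = 2 + 108 = 110$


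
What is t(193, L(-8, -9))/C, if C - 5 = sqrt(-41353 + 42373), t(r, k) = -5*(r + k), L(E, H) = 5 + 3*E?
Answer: 870/199 - 348*sqrt(255)/199 ≈ -23.553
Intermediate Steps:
t(r, k) = -5*k - 5*r (t(r, k) = -5*(k + r) = -5*k - 5*r)
C = 5 + 2*sqrt(255) (C = 5 + sqrt(-41353 + 42373) = 5 + sqrt(1020) = 5 + 2*sqrt(255) ≈ 36.937)
t(193, L(-8, -9))/C = (-5*(5 + 3*(-8)) - 5*193)/(5 + 2*sqrt(255)) = (-5*(5 - 24) - 965)/(5 + 2*sqrt(255)) = (-5*(-19) - 965)/(5 + 2*sqrt(255)) = (95 - 965)/(5 + 2*sqrt(255)) = -870/(5 + 2*sqrt(255))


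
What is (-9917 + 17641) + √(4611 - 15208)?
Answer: 7724 + I*√10597 ≈ 7724.0 + 102.94*I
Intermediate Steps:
(-9917 + 17641) + √(4611 - 15208) = 7724 + √(-10597) = 7724 + I*√10597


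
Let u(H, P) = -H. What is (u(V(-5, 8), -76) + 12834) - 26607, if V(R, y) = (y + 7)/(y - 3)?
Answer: -13776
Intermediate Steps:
V(R, y) = (7 + y)/(-3 + y)
(u(V(-5, 8), -76) + 12834) - 26607 = (-(7 + 8)/(-3 + 8) + 12834) - 26607 = (-15/5 + 12834) - 26607 = (-1*3 + 12834) - 26607 = (-3 + 12834) - 26607 = 12831 - 26607 = -13776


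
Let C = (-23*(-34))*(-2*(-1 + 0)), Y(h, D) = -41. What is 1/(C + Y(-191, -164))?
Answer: 1/1523 ≈ 0.00065660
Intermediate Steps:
C = 1564 (C = 782*(-2*(-1)) = 782*2 = 1564)
1/(C + Y(-191, -164)) = 1/(1564 - 41) = 1/1523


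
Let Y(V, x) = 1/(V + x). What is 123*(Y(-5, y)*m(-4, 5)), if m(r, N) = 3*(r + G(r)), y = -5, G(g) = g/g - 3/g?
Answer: 3321/40 ≈ 83.025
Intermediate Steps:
G(g) = 1 - 3/g
m(r, N) = 3*r + 3*(-3 + r)/r (m(r, N) = 3*(r + (-3 + r)/r) = 3*r + 3*(-3 + r)/r)
123*(Y(-5, y)*m(-4, 5)) = 123*((3 - 9/(-4) + 3*(-4))/(-5 - 5)) = 123*((3 - 9*(-¼) - 12)/(-10)) = 123*(-(3 + 9/4 - 12)/10) = 123*(-⅒*(-27/4)) = 123*(27/40) = 3321/40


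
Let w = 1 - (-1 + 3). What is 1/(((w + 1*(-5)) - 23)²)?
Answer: 1/841 ≈ 0.0011891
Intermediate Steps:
w = -1 (w = 1 - 2 = -1)
1/(((w + 1*(-5)) - 23)²) = 1/(((-1 + 1*(-5)) - 23)²) = 1/(((-1 - 5) - 23)²) = 1/((-6 - 23)²) = 1/((-29)²) = 1/841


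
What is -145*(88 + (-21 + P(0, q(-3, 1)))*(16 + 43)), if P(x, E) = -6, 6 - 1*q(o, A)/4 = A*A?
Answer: 218225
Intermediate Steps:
q(o, A) = 24 - 4*A² (q(o, A) = 24 - 4*A*A = 24 - 4*A²)
-145*(88 + (-21 + P(0, q(-3, 1)))*(16 + 43)) = -145*(88 + (-21 - 6)*(16 + 43)) = -145*(88 - 27*59) = -145*(88 - 1593) = -145*(-1505) = 218225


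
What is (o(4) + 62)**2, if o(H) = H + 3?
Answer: 4761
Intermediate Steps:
o(H) = 3 + H
(o(4) + 62)**2 = ((3 + 4) + 62)**2 = (7 + 62)**2 = 69**2 = 4761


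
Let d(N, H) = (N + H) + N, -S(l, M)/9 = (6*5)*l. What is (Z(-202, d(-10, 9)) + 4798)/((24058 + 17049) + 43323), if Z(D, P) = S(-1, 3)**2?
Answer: 38849/42215 ≈ 0.92027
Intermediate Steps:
S(l, M) = -270*l (S(l, M) = -9*6*5*l = -270*l)
d(N, H) = H + 2*N (d(N, H) = (H + N) + N = H + 2*N)
Z(D, P) = 72900 (Z(D, P) = (-270*(-1))**2 = 270**2 = 72900)
(Z(-202, d(-10, 9)) + 4798)/((24058 + 17049) + 43323) = (72900 + 4798)/((24058 + 17049) + 43323) = 77698/(41107 + 43323) = 77698/84430 = 77698*(1/84430) = 38849/42215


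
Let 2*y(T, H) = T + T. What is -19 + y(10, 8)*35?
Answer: 331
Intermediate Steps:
y(T, H) = T (y(T, H) = (T + T)/2 = (2*T)/2 = T)
-19 + y(10, 8)*35 = -19 + 10*35 = -19 + 350 = 331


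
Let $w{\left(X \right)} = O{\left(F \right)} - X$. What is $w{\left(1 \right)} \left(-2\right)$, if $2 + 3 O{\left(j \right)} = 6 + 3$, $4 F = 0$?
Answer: $- \frac{8}{3} \approx -2.6667$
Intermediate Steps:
$F = 0$ ($F = \frac{1}{4} \cdot 0 = 0$)
$O{\left(j \right)} = \frac{7}{3}$ ($O{\left(j \right)} = - \frac{2}{3} + \frac{6 + 3}{3} = - \frac{2}{3} + \frac{1}{3} \cdot 9 = - \frac{2}{3} + 3 = \frac{7}{3}$)
$w{\left(X \right)} = \frac{7}{3} - X$
$w{\left(1 \right)} \left(-2\right) = \left(\frac{7}{3} - 1\right) \left(-2\right) = \frac{4}{3} \left(-2\right) = - \frac{8}{3}$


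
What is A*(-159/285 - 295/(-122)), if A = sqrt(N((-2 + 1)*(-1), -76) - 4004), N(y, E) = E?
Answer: 43118*I*sqrt(255)/5795 ≈ 118.82*I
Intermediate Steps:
A = 4*I*sqrt(255) (A = sqrt(-76 - 4004) = sqrt(-4080) = 4*I*sqrt(255) ≈ 63.875*I)
A*(-159/285 - 295/(-122)) = (4*I*sqrt(255))*(-159/285 - 295/(-122)) = (4*I*sqrt(255))*(-159*1/285 - 295*(-1/122)) = (4*I*sqrt(255))*(-53/95 + 295/122) = (4*I*sqrt(255))*(21559/11590) = 43118*I*sqrt(255)/5795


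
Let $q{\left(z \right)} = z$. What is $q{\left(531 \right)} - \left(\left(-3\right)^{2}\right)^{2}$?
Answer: $450$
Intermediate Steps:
$q{\left(531 \right)} - \left(\left(-3\right)^{2}\right)^{2} = 531 - \left(\left(-3\right)^{2}\right)^{2} = 531 - 9^{2} = 531 - 81 = 450$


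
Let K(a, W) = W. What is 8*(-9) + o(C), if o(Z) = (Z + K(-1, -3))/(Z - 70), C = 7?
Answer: -4540/63 ≈ -72.063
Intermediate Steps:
o(Z) = (-3 + Z)/(-70 + Z) (o(Z) = (Z - 3)/(Z - 70) = (-3 + Z)/(-70 + Z))
8*(-9) + o(C) = 8*(-9) + (-3 + 7)/(-70 + 7) = -72 + 4/(-63) = -72 - 1/63*4 = -72 - 4/63 = -4540/63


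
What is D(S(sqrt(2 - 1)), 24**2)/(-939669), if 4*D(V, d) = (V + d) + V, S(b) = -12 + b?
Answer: -277/1879338 ≈ -0.00014739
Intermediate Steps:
D(V, d) = V/2 + d/4 (D(V, d) = ((V + d) + V)/4 = (d + 2*V)/4 = V/2 + d/4)
D(S(sqrt(2 - 1)), 24**2)/(-939669) = ((-12 + sqrt(2 - 1))/2 + (1/4)*24**2)/(-939669) = ((-12 + sqrt(1))/2 + (1/4)*576)*(-1/939669) = ((-12 + 1)/2 + 144)*(-1/939669) = ((1/2)*(-11) + 144)*(-1/939669) = (-11/2 + 144)*(-1/939669) = (277/2)*(-1/939669) = -277/1879338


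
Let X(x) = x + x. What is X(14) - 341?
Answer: -313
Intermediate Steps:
X(x) = 2*x
X(14) - 341 = 2*14 - 341 = 28 - 341 = -313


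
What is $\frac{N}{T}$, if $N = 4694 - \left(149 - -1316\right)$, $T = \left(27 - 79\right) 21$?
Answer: $- \frac{3229}{1092} \approx -2.957$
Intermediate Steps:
$T = -1092$ ($T = \left(-52\right) 21 = -1092$)
$N = 3229$ ($N = 4694 - \left(149 + 1316\right) = 4694 - 1465 = 3229$)
$\frac{N}{T} = \frac{3229}{-1092} = 3229 \left(- \frac{1}{1092}\right) = - \frac{3229}{1092}$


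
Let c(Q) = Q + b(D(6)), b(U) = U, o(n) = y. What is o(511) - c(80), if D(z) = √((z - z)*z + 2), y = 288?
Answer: 208 - √2 ≈ 206.59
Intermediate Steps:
o(n) = 288
D(z) = √2 (D(z) = √(0*z + 2) = √(0 + 2) = √2)
c(Q) = Q + √2
o(511) - c(80) = 288 - (80 + √2) = 288 + (-80 - √2) = 208 - √2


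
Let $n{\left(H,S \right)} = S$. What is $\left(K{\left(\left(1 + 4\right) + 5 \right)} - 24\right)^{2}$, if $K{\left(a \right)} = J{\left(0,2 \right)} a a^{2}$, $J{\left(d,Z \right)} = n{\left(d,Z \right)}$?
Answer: $3904576$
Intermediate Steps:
$J{\left(d,Z \right)} = Z$
$K{\left(a \right)} = 2 a^{3}$ ($K{\left(a \right)} = 2 a a^{2} = 2 a^{3}$)
$\left(K{\left(\left(1 + 4\right) + 5 \right)} - 24\right)^{2} = \left(2 \left(\left(1 + 4\right) + 5\right)^{3} - 24\right)^{2} = \left(2 \left(5 + 5\right)^{3} - 24\right)^{2} = \left(2 \cdot 10^{3} - 24\right)^{2} = \left(2 \cdot 1000 - 24\right)^{2} = \left(2000 - 24\right)^{2} = 1976^{2} = 3904576$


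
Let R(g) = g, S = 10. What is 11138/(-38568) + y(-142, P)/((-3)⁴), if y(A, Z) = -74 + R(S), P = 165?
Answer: -561755/520668 ≈ -1.0789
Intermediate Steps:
y(A, Z) = -64 (y(A, Z) = -74 + 10 = -64)
11138/(-38568) + y(-142, P)/((-3)⁴) = 11138/(-38568) - 64/((-3)⁴) = 11138*(-1/38568) - 64/81 = -5569/19284 - 64*1/81 = -5569/19284 - 64/81 = -561755/520668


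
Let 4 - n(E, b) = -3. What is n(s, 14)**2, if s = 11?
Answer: 49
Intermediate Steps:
n(E, b) = 7 (n(E, b) = 4 - 1*(-3) = 4 + 3 = 7)
n(s, 14)**2 = 7**2 = 49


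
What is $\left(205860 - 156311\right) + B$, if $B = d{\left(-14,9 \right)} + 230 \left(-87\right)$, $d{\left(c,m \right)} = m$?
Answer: $29548$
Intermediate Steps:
$B = -20001$ ($B = 9 + 230 \left(-87\right) = 9 - 20010 = -20001$)
$\left(205860 - 156311\right) + B = \left(205860 - 156311\right) - 20001 = 49549 - 20001 = 29548$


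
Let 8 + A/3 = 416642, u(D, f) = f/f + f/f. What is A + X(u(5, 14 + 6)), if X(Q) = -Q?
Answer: 1249900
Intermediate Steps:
u(D, f) = 2 (u(D, f) = 1 + 1 = 2)
A = 1249902 (A = -24 + 3*416642 = -24 + 1249926 = 1249902)
A + X(u(5, 14 + 6)) = 1249902 - 1*2 = 1249902 - 2 = 1249900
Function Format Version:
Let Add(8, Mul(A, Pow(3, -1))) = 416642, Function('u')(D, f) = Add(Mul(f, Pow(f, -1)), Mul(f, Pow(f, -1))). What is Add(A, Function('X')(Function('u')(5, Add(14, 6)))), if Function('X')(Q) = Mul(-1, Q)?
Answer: 1249900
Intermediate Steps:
Function('u')(D, f) = 2 (Function('u')(D, f) = Add(1, 1) = 2)
A = 1249902 (A = Add(-24, Mul(3, 416642)) = Add(-24, 1249926) = 1249902)
Add(A, Function('X')(Function('u')(5, Add(14, 6)))) = Add(1249902, Mul(-1, 2)) = Add(1249902, -2) = 1249900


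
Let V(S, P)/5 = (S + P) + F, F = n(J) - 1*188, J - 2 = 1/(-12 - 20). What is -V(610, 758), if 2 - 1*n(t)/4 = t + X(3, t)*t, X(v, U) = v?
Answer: -11565/2 ≈ -5782.5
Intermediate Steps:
J = 63/32 (J = 2 + 1/(-12 - 20) = 2 + 1/(-32) = 2 - 1/32 = 63/32 ≈ 1.9688)
n(t) = 8 - 16*t (n(t) = 8 - 4*(t + 3*t) = 8 - 16*t)
F = -423/2 (F = (8 - 16*63/32) - 1*188 = (8 - 63/2) - 188 = -47/2 - 188 = -423/2 ≈ -211.50)
V(S, P) = -2115/2 + 5*P + 5*S (V(S, P) = 5*((S + P) - 423/2) = 5*((P + S) - 423/2) = 5*(-423/2 + P + S) = -2115/2 + 5*P + 5*S)
-V(610, 758) = -(-2115/2 + 5*758 + 5*610) = -(-2115/2 + 3790 + 3050) = -1*11565/2 = -11565/2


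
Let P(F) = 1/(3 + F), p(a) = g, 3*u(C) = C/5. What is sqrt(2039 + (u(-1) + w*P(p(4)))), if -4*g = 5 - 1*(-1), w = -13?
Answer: sqrt(456810)/15 ≈ 45.058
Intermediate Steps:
u(C) = C/15 (u(C) = (C/5)/3 = C/15)
g = -3/2 (g = -(5 - 1*(-1))/4 = -(5 + 1)/4 = -1/4*6 = -3/2 ≈ -1.5000)
p(a) = -3/2
sqrt(2039 + (u(-1) + w*P(p(4)))) = sqrt(2039 + ((1/15)*(-1) - 13/(3 - 3/2))) = sqrt(2039 + (-1/15 - 13/3/2)) = sqrt(2039 + (-1/15 - 13*2/3)) = sqrt(2039 + (-1/15 - 26/3)) = sqrt(2039 - 131/15) = sqrt(30454/15) = sqrt(456810)/15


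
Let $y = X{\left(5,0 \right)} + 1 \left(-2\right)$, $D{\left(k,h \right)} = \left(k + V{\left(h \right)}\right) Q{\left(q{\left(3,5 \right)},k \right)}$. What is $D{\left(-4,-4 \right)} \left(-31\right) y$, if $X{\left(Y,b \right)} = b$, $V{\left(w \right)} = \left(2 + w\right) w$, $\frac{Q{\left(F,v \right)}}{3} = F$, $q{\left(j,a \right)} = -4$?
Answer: $-2976$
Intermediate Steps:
$Q{\left(F,v \right)} = 3 F$
$V{\left(w \right)} = w \left(2 + w\right)$
$D{\left(k,h \right)} = - 12 k - 12 h \left(2 + h\right)$ ($D{\left(k,h \right)} = \left(k + h \left(2 + h\right)\right) 3 \left(-4\right) = \left(k + h \left(2 + h\right)\right) \left(-12\right) = - 12 k - 12 h \left(2 + h\right)$)
$y = -2$ ($y = 0 + 1 \left(-2\right) = 0 - 2 = -2$)
$D{\left(-4,-4 \right)} \left(-31\right) y = \left(\left(-12\right) \left(-4\right) - - 48 \left(2 - 4\right)\right) \left(-31\right) \left(-2\right) = \left(48 - \left(-48\right) \left(-2\right)\right) \left(-31\right) \left(-2\right) = \left(48 - 96\right) \left(-31\right) \left(-2\right) = \left(-48\right) \left(-31\right) \left(-2\right) = 1488 \left(-2\right) = -2976$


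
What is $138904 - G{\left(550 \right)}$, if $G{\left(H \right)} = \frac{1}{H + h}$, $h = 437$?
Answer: $\frac{137098247}{987} \approx 1.389 \cdot 10^{5}$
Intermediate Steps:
$G{\left(H \right)} = \frac{1}{437 + H}$ ($G{\left(H \right)} = \frac{1}{H + 437} = \frac{1}{437 + H}$)
$138904 - G{\left(550 \right)} = 138904 - \frac{1}{437 + 550} = 138904 - \frac{1}{987} = \frac{137098247}{987}$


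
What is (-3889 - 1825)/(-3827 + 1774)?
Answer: 5714/2053 ≈ 2.7832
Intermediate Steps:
(-3889 - 1825)/(-3827 + 1774) = -5714/(-2053) = -5714*(-1/2053) = 5714/2053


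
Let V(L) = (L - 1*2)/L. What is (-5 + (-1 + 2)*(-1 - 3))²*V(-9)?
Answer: 99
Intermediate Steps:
V(L) = (-2 + L)/L (V(L) = (L - 2)/L = (-2 + L)/L)
(-5 + (-1 + 2)*(-1 - 3))²*V(-9) = (-5 + (-1 + 2)*(-1 - 3))²*((-2 - 9)/(-9)) = (-5 + 1*(-4))²*(-⅑*(-11)) = (-5 - 4)²*(11/9) = (-9)²*(11/9) = 81*(11/9) = 99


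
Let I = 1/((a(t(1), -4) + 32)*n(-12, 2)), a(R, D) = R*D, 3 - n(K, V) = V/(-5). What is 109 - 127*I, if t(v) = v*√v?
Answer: 51249/476 ≈ 107.67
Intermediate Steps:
n(K, V) = 3 + V/5 (n(K, V) = 3 - V/(-5) = 3 - V*(-1)/5 = 3 - (-1)*V/5 = 3 + V/5)
t(v) = v^(3/2)
a(R, D) = D*R
I = 5/476 (I = 1/((-4*1^(3/2) + 32)*(3 + (⅕)*2)) = 1/((-4*1 + 32)*(3 + ⅖)) = 1/((-4 + 32)*(17/5)) = (5/17)/28 = (1/28)*(5/17) = 5/476 ≈ 0.010504)
109 - 127*I = 109 - 127*5/476 = 109 - 635/476 = 51249/476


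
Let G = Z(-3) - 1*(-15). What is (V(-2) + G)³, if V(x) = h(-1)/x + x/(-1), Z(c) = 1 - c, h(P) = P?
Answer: 79507/8 ≈ 9938.4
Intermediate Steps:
V(x) = -x - 1/x (V(x) = -1/x + x/(-1) = -1/x + x*(-1) = -1/x - x = -x - 1/x)
G = 19 (G = (1 - 1*(-3)) - 1*(-15) = (1 + 3) + 15 = 4 + 15 = 19)
(V(-2) + G)³ = ((-1*(-2) - 1/(-2)) + 19)³ = ((2 - 1*(-½)) + 19)³ = ((2 + ½) + 19)³ = (5/2 + 19)³ = (43/2)³ = 79507/8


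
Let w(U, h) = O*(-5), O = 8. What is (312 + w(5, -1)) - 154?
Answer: 118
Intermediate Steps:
w(U, h) = -40 (w(U, h) = 8*(-5) = -40)
(312 + w(5, -1)) - 154 = (312 - 40) - 154 = 272 - 154 = 118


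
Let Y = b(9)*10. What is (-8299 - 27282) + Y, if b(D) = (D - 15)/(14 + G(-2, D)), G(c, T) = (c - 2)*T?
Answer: -391361/11 ≈ -35578.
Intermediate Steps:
G(c, T) = T*(-2 + c) (G(c, T) = (-2 + c)*T = T*(-2 + c))
b(D) = (-15 + D)/(14 - 4*D) (b(D) = (D - 15)/(14 + D*(-2 - 2)) = (-15 + D)/(14 + D*(-4)) = (-15 + D)/(14 - 4*D))
Y = 30/11 (Y = ((15 - 1*9)/(2*(-7 + 2*9)))*10 = ((15 - 9)/(2*(-7 + 18)))*10 = ((½)*6/11)*10 = ((½)*(1/11)*6)*10 = (3/11)*10 = 30/11 ≈ 2.7273)
(-8299 - 27282) + Y = (-8299 - 27282) + 30/11 = -35581 + 30/11 = -391361/11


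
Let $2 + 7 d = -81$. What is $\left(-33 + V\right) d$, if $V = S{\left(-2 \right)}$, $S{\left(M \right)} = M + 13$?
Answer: $\frac{1826}{7} \approx 260.86$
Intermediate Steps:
$S{\left(M \right)} = 13 + M$
$d = - \frac{83}{7}$ ($d = - \frac{2}{7} + \frac{1}{7} \left(-81\right) = - \frac{2}{7} - \frac{81}{7} = - \frac{83}{7} \approx -11.857$)
$V = 11$ ($V = 13 - 2 = 11$)
$\left(-33 + V\right) d = \left(-33 + 11\right) \left(- \frac{83}{7}\right) = \left(-22\right) \left(- \frac{83}{7}\right) = \frac{1826}{7}$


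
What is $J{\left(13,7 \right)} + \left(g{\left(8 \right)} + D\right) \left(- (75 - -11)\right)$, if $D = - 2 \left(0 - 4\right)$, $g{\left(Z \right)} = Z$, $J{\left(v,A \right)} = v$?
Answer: $-1363$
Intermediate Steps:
$D = 8$ ($D = \left(-2\right) \left(-4\right) = 8$)
$J{\left(13,7 \right)} + \left(g{\left(8 \right)} + D\right) \left(- (75 - -11)\right) = 13 + \left(8 + 8\right) \left(- (75 - -11)\right) = 13 + 16 \left(- (75 + 11)\right) = 13 + 16 \left(\left(-1\right) 86\right) = 13 + 16 \left(-86\right) = 13 - 1376 = -1363$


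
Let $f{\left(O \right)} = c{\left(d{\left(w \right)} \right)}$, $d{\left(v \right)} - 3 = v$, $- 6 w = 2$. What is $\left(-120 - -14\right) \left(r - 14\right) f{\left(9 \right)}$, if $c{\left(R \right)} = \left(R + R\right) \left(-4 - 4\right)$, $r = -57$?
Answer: $- \frac{963328}{3} \approx -3.2111 \cdot 10^{5}$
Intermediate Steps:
$w = - \frac{1}{3}$ ($w = \left(- \frac{1}{6}\right) 2 = - \frac{1}{3} \approx -0.33333$)
$d{\left(v \right)} = 3 + v$
$c{\left(R \right)} = - 16 R$ ($c{\left(R \right)} = 2 R \left(-8\right) = - 16 R$)
$f{\left(O \right)} = - \frac{128}{3}$ ($f{\left(O \right)} = - 16 \left(3 - \frac{1}{3}\right) = \left(-16\right) \frac{8}{3} = - \frac{128}{3}$)
$\left(-120 - -14\right) \left(r - 14\right) f{\left(9 \right)} = \left(-120 - -14\right) \left(-57 - 14\right) \left(- \frac{128}{3}\right) = \left(-120 + \left(-73 + 87\right)\right) \left(-71\right) \left(- \frac{128}{3}\right) = \left(-120 + 14\right) \left(-71\right) \left(- \frac{128}{3}\right) = \left(-106\right) \left(-71\right) \left(- \frac{128}{3}\right) = 7526 \left(- \frac{128}{3}\right) = - \frac{963328}{3}$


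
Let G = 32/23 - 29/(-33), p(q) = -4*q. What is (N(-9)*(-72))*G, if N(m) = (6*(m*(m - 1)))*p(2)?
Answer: 178640640/253 ≈ 7.0609e+5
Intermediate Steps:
N(m) = -48*m*(-1 + m) (N(m) = (6*(m*(m - 1)))*(-4*2) = (6*(m*(-1 + m)))*(-8) = (6*m*(-1 + m))*(-8) = -48*m*(-1 + m))
G = 1723/759 (G = 32*(1/23) - 29*(-1/33) = 32/23 + 29/33 = 1723/759 ≈ 2.2701)
(N(-9)*(-72))*G = ((48*(-9)*(1 - 1*(-9)))*(-72))*(1723/759) = ((48*(-9)*(1 + 9))*(-72))*(1723/759) = ((48*(-9)*10)*(-72))*(1723/759) = -4320*(-72)*(1723/759) = 311040*(1723/759) = 178640640/253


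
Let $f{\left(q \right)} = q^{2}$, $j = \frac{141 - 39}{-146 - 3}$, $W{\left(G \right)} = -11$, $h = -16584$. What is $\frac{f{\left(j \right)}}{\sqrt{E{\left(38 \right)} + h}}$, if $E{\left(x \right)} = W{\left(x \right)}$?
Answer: $- \frac{10404 i \sqrt{16595}}{368425595} \approx - 0.0036378 i$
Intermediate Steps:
$j = - \frac{102}{149}$ ($j = \frac{102}{-149} = 102 \left(- \frac{1}{149}\right) = - \frac{102}{149} \approx -0.68456$)
$E{\left(x \right)} = -11$
$\frac{f{\left(j \right)}}{\sqrt{E{\left(38 \right)} + h}} = \frac{\left(- \frac{102}{149}\right)^{2}}{\sqrt{-11 - 16584}} = \frac{10404}{22201 \sqrt{-16595}} = \frac{10404}{22201 i \sqrt{16595}} = \frac{10404 \left(- \frac{i \sqrt{16595}}{16595}\right)}{22201} = - \frac{10404 i \sqrt{16595}}{368425595}$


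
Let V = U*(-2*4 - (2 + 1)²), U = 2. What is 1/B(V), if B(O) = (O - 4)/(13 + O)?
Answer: 21/38 ≈ 0.55263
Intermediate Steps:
V = -34 (V = 2*(-2*4 - (2 + 1)²) = 2*(-8 - 1*3²) = 2*(-8 - 1*9) = 2*(-8 - 9) = 2*(-17) = -34)
B(O) = (-4 + O)/(13 + O)
1/B(V) = 1/((-4 - 34)/(13 - 34)) = 1/(-38/(-21)) = 1/(-1/21*(-38)) = 1/(38/21) = 21/38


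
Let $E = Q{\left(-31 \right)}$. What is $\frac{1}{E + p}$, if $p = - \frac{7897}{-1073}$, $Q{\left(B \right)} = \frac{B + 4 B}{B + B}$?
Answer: $\frac{2146}{21159} \approx 0.10142$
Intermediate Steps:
$Q{\left(B \right)} = \frac{5}{2}$ ($Q{\left(B \right)} = \frac{5 B}{2 B} = 5 B \frac{1}{2 B} = \frac{5}{2}$)
$E = \frac{5}{2} \approx 2.5$
$p = \frac{7897}{1073}$ ($p = - \frac{7897 \left(-1\right)}{1073} = \left(-1\right) \left(- \frac{7897}{1073}\right) = \frac{7897}{1073} \approx 7.3597$)
$\frac{1}{E + p} = \frac{1}{\frac{5}{2} + \frac{7897}{1073}} = \frac{1}{\frac{21159}{2146}} = \frac{2146}{21159}$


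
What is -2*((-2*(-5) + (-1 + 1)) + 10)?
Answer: -40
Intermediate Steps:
-2*((-2*(-5) + (-1 + 1)) + 10) = -2*((10 + 0) + 10) = -2*(10 + 10) = -2*20 = -40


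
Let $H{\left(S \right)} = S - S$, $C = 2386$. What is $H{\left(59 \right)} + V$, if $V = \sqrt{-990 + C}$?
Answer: $2 \sqrt{349} \approx 37.363$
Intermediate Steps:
$V = 2 \sqrt{349}$ ($V = \sqrt{-990 + 2386} = \sqrt{1396} = 2 \sqrt{349} \approx 37.363$)
$H{\left(S \right)} = 0$
$H{\left(59 \right)} + V = 0 + 2 \sqrt{349} = 2 \sqrt{349}$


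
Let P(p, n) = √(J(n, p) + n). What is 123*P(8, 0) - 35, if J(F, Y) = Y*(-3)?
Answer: -35 + 246*I*√6 ≈ -35.0 + 602.57*I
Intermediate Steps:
J(F, Y) = -3*Y
P(p, n) = √(n - 3*p) (P(p, n) = √(-3*p + n) = √(n - 3*p))
123*P(8, 0) - 35 = 123*√(0 - 3*8) - 35 = 123*√(0 - 24) - 35 = 123*√(-24) - 35 = 123*(2*I*√6) - 35 = 246*I*√6 - 35 = -35 + 246*I*√6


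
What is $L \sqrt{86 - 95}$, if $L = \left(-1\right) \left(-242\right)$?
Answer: $726 i \approx 726.0 i$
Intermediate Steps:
$L = 242$
$L \sqrt{86 - 95} = 242 \sqrt{86 - 95} = 242 \sqrt{-9} = 242 \cdot 3 i = 726 i$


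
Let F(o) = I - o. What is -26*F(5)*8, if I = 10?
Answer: -1040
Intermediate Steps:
F(o) = 10 - o
-26*F(5)*8 = -26*(10 - 1*5)*8 = -26*(10 - 5)*8 = -26*5*8 = -130*8 = -1040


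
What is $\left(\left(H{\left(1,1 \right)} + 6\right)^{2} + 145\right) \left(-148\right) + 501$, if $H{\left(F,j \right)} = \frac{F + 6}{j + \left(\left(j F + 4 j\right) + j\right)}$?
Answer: $-28211$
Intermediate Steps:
$H{\left(F,j \right)} = \frac{6 + F}{6 j + F j}$ ($H{\left(F,j \right)} = \frac{6 + F}{j + \left(\left(F j + 4 j\right) + j\right)} = \frac{6 + F}{j + \left(\left(4 j + F j\right) + j\right)} = \frac{6 + F}{j + \left(5 j + F j\right)} = \frac{6 + F}{6 j + F j}$)
$\left(\left(H{\left(1,1 \right)} + 6\right)^{2} + 145\right) \left(-148\right) + 501 = \left(\left(1^{-1} + 6\right)^{2} + 145\right) \left(-148\right) + 501 = \left(\left(1 + 6\right)^{2} + 145\right) \left(-148\right) + 501 = \left(7^{2} + 145\right) \left(-148\right) + 501 = \left(49 + 145\right) \left(-148\right) + 501 = 194 \left(-148\right) + 501 = -28712 + 501 = -28211$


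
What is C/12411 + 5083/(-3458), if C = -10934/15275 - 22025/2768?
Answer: -14662540212353/9970287490800 ≈ -1.4706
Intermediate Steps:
C = -366697187/42281200 (C = -10934*1/15275 - 22025*1/2768 = -10934/15275 - 22025/2768 = -366697187/42281200 ≈ -8.6728)
C/12411 + 5083/(-3458) = -366697187/42281200/12411 + 5083/(-3458) = -366697187/42281200*1/12411 + 5083*(-1/3458) = -366697187/524751973200 - 391/266 = -14662540212353/9970287490800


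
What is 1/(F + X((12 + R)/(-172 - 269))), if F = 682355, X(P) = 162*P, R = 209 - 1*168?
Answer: 49/33434441 ≈ 1.4656e-6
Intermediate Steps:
R = 41 (R = 209 - 168 = 41)
1/(F + X((12 + R)/(-172 - 269))) = 1/(682355 + 162*((12 + 41)/(-172 - 269))) = 1/(682355 + 162*(53/(-441))) = 1/(682355 + 162*(53*(-1/441))) = 1/(682355 + 162*(-53/441)) = 1/(682355 - 954/49) = 1/(33434441/49) = 49/33434441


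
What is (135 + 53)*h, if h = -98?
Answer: -18424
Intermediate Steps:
(135 + 53)*h = (135 + 53)*(-98) = 188*(-98) = -18424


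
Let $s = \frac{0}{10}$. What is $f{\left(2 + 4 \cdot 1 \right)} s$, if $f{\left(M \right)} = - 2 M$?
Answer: $0$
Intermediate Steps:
$s = 0$ ($s = 0 \cdot \frac{1}{10} = 0$)
$f{\left(2 + 4 \cdot 1 \right)} s = - 2 \left(2 + 4 \cdot 1\right) 0 = - 2 \left(2 + 4\right) 0 = \left(-2\right) 6 \cdot 0 = \left(-12\right) 0 = 0$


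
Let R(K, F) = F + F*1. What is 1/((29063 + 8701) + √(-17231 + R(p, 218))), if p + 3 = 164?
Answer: 37764/1426136491 - I*√16795/1426136491 ≈ 2.648e-5 - 9.0872e-8*I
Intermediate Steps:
p = 161 (p = -3 + 164 = 161)
R(K, F) = 2*F (R(K, F) = F + F = 2*F)
1/((29063 + 8701) + √(-17231 + R(p, 218))) = 1/((29063 + 8701) + √(-17231 + 2*218)) = 1/(37764 + √(-17231 + 436)) = 1/(37764 + √(-16795)) = 1/(37764 + I*√16795)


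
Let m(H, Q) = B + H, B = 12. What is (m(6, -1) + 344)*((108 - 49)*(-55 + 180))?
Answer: 2669750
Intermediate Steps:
m(H, Q) = 12 + H
(m(6, -1) + 344)*((108 - 49)*(-55 + 180)) = ((12 + 6) + 344)*((108 - 49)*(-55 + 180)) = (18 + 344)*(59*125) = 362*7375 = 2669750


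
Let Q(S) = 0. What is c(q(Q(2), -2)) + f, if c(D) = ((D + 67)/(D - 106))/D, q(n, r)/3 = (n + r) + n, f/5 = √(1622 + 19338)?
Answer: 61/672 + 20*√1310 ≈ 723.97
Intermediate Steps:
f = 20*√1310 (f = 5*√(1622 + 19338) = 5*√20960 = 5*(4*√1310) = 20*√1310 ≈ 723.88)
q(n, r) = 3*r + 6*n (q(n, r) = 3*((n + r) + n) = 3*(r + 2*n) = 3*r + 6*n)
c(D) = (67 + D)/(D*(-106 + D)) (c(D) = ((67 + D)/(-106 + D))/D = (67 + D)/(D*(-106 + D)))
c(q(Q(2), -2)) + f = (67 + (3*(-2) + 6*0))/((3*(-2) + 6*0)*(-106 + (3*(-2) + 6*0))) + 20*√1310 = (67 + (-6 + 0))/((-6 + 0)*(-106 + (-6 + 0))) + 20*√1310 = (67 - 6)/((-6)*(-106 - 6)) + 20*√1310 = -⅙*61/(-112) + 20*√1310 = -⅙*(-1/112)*61 + 20*√1310 = 61/672 + 20*√1310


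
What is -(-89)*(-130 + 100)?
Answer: -2670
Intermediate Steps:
-(-89)*(-130 + 100) = -(-89)*(-30) = -1*2670 = -2670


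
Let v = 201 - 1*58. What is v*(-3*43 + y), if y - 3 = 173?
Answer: 6721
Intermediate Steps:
v = 143 (v = 201 - 58 = 143)
y = 176 (y = 3 + 173 = 176)
v*(-3*43 + y) = 143*(-3*43 + 176) = 143*(-129 + 176) = 143*47 = 6721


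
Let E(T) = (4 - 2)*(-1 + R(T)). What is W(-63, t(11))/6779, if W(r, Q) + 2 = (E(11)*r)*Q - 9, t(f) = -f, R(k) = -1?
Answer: -2783/6779 ≈ -0.41053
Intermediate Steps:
E(T) = -4 (E(T) = (4 - 2)*(-1 - 1) = 2*(-2) = -4)
W(r, Q) = -11 - 4*Q*r (W(r, Q) = -2 + ((-4*r)*Q - 9) = -2 + (-4*Q*r - 9) = -2 + (-9 - 4*Q*r) = -11 - 4*Q*r)
W(-63, t(11))/6779 = (-11 - 4*(-1*11)*(-63))/6779 = (-11 - 4*(-11)*(-63))*(1/6779) = (-11 - 2772)*(1/6779) = -2783*1/6779 = -2783/6779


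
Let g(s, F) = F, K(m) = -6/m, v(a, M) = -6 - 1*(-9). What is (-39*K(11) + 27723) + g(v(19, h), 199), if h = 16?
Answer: 307376/11 ≈ 27943.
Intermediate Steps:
v(a, M) = 3 (v(a, M) = -6 + 9 = 3)
(-39*K(11) + 27723) + g(v(19, h), 199) = (-(-234)/11 + 27723) + 199 = (-39*(-6/11) + 27723) + 199 = (234/11 + 27723) + 199 = 305187/11 + 199 = 307376/11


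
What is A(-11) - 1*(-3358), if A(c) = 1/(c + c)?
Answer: 73875/22 ≈ 3358.0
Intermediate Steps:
A(c) = 1/(2*c)
A(-11) - 1*(-3358) = (½)/(-11) - 1*(-3358) = (½)*(-1/11) + 3358 = -1/22 + 3358 = 73875/22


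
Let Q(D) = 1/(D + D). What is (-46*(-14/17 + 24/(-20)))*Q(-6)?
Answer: -1978/255 ≈ -7.7569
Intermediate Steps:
Q(D) = 1/(2*D)
(-46*(-14/17 + 24/(-20)))*Q(-6) = (-46*(-14/17 + 24/(-20)))*((1/2)/(-6)) = (-46*(-14*1/17 + 24*(-1/20)))*((1/2)*(-1/6)) = -46*(-14/17 - 6/5)*(-1/12) = -46*(-172/85)*(-1/12) = (7912/85)*(-1/12) = -1978/255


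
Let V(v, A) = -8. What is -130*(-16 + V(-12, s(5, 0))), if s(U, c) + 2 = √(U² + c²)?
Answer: 3120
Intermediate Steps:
s(U, c) = -2 + √(U² + c²)
-130*(-16 + V(-12, s(5, 0))) = -130*(-16 - 8) = -130*(-24) = 3120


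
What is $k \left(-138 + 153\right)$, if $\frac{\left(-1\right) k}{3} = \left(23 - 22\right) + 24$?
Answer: $-1125$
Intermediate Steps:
$k = -75$ ($k = - 3 \left(\left(23 - 22\right) + 24\right) = - 3 \left(1 + 24\right) = \left(-3\right) 25 = -75$)
$k \left(-138 + 153\right) = - 75 \left(-138 + 153\right) = \left(-75\right) 15 = -1125$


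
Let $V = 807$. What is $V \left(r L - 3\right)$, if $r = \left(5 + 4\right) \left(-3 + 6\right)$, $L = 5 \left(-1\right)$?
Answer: $-111366$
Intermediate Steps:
$L = -5$
$r = 27$ ($r = 9 \cdot 3 = 27$)
$V \left(r L - 3\right) = 807 \left(27 \left(-5\right) - 3\right) = 807 \left(-135 - 3\right) = 807 \left(-138\right) = -111366$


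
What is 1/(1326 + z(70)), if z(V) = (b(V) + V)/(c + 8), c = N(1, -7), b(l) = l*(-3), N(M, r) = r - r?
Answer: 2/2617 ≈ 0.00076423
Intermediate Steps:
N(M, r) = 0
b(l) = -3*l
c = 0
z(V) = -V/4 (z(V) = (-3*V + V)/(0 + 8) = -2*V/8 = -2*V*(⅛) = -V/4)
1/(1326 + z(70)) = 1/(1326 - ¼*70) = 1/(1326 - 35/2) = 1/(2617/2) = 2/2617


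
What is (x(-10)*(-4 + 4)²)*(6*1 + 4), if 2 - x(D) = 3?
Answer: 0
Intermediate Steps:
x(D) = -1 (x(D) = 2 - 1*3 = 2 - 3 = -1)
(x(-10)*(-4 + 4)²)*(6*1 + 4) = (-(-4 + 4)²)*(6*1 + 4) = (-1*0²)*(6 + 4) = -1*0*10 = 0*10 = 0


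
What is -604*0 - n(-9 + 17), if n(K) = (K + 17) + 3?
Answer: -28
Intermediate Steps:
n(K) = 20 + K (n(K) = (17 + K) + 3 = 20 + K)
-604*0 - n(-9 + 17) = -604*0 - (20 + (-9 + 17)) = 0 - (20 + 8) = 0 - 1*28 = 0 - 28 = -28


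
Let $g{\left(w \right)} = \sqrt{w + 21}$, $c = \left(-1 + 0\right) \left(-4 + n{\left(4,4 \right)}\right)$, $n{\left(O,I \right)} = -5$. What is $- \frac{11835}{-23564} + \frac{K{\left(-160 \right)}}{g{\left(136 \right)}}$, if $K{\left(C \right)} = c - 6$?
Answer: $\frac{11835}{23564} + \frac{3 \sqrt{157}}{157} \approx 0.74168$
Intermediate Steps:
$c = 9$ ($c = \left(-1 + 0\right) \left(-4 - 5\right) = \left(-1\right) \left(-9\right) = 9$)
$K{\left(C \right)} = 3$ ($K{\left(C \right)} = 9 - 6 = 3$)
$g{\left(w \right)} = \sqrt{21 + w}$
$- \frac{11835}{-23564} + \frac{K{\left(-160 \right)}}{g{\left(136 \right)}} = - \frac{11835}{-23564} + \frac{3}{\sqrt{21 + 136}} = \left(-11835\right) \left(- \frac{1}{23564}\right) + \frac{3}{\sqrt{157}} = \frac{11835}{23564} + 3 \frac{\sqrt{157}}{157} = \frac{11835}{23564} + \frac{3 \sqrt{157}}{157}$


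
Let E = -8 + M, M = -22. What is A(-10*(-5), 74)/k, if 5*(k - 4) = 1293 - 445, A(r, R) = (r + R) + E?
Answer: 235/434 ≈ 0.54147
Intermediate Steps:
E = -30 (E = -8 - 22 = -30)
A(r, R) = -30 + R + r (A(r, R) = (r + R) - 30 = (R + r) - 30 = -30 + R + r)
k = 868/5 (k = 4 + (1293 - 445)/5 = 4 + (1/5)*848 = 4 + 848/5 = 868/5 ≈ 173.60)
A(-10*(-5), 74)/k = (-30 + 74 - 10*(-5))/(868/5) = (-30 + 74 + 50)*(5/868) = 94*(5/868) = 235/434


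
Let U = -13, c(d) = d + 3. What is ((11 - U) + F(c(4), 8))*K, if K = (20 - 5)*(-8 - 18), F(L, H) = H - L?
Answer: -9750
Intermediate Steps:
c(d) = 3 + d
K = -390 (K = 15*(-26) = -390)
((11 - U) + F(c(4), 8))*K = ((11 - 1*(-13)) + (8 - (3 + 4)))*(-390) = ((11 + 13) + (8 - 1*7))*(-390) = (24 + (8 - 7))*(-390) = (24 + 1)*(-390) = 25*(-390) = -9750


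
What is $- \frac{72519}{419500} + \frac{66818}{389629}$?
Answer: $- \frac{225354451}{163449365500} \approx -0.0013787$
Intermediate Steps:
$- \frac{72519}{419500} + \frac{66818}{389629} = - \frac{225354451}{163449365500}$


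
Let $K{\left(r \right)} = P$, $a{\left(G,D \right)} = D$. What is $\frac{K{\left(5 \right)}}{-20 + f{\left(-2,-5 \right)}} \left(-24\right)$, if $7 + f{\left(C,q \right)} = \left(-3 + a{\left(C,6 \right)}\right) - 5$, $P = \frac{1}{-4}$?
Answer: $- \frac{6}{29} \approx -0.2069$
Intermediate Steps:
$P = - \frac{1}{4} \approx -0.25$
$f{\left(C,q \right)} = -9$ ($f{\left(C,q \right)} = -7 + \left(\left(-3 + 6\right) - 5\right) = -7 + \left(3 - 5\right) = -7 - 2 = -9$)
$K{\left(r \right)} = - \frac{1}{4}$
$\frac{K{\left(5 \right)}}{-20 + f{\left(-2,-5 \right)}} \left(-24\right) = - \frac{1}{4 \left(-20 - 9\right)} \left(-24\right) = - \frac{1}{4 \left(-29\right)} \left(-24\right) = \left(- \frac{1}{4}\right) \left(- \frac{1}{29}\right) \left(-24\right) = \frac{1}{116} \left(-24\right) = - \frac{6}{29}$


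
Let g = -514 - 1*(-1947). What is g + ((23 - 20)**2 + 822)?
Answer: 2264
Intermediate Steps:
g = 1433 (g = -514 + 1947 = 1433)
g + ((23 - 20)**2 + 822) = 1433 + ((23 - 20)**2 + 822) = 1433 + (3**2 + 822) = 1433 + (9 + 822) = 1433 + 831 = 2264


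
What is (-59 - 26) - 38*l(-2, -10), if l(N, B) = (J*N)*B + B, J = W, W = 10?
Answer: -7305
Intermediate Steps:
J = 10
l(N, B) = B + 10*B*N (l(N, B) = (10*N)*B + B = 10*B*N + B = B + 10*B*N)
(-59 - 26) - 38*l(-2, -10) = (-59 - 26) - (-380)*(1 + 10*(-2)) = -85 - (-380)*(1 - 20) = -85 - (-380)*(-19) = -85 - 38*190 = -85 - 7220 = -7305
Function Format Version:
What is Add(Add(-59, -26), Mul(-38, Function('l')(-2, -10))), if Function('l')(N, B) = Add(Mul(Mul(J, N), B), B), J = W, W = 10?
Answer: -7305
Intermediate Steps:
J = 10
Function('l')(N, B) = Add(B, Mul(10, B, N)) (Function('l')(N, B) = Add(Mul(Mul(10, N), B), B) = Add(Mul(10, B, N), B) = Add(B, Mul(10, B, N)))
Add(Add(-59, -26), Mul(-38, Function('l')(-2, -10))) = Add(Add(-59, -26), Mul(-38, Mul(-10, Add(1, Mul(10, -2))))) = Add(-85, Mul(-38, Mul(-10, Add(1, -20)))) = Add(-85, Mul(-38, Mul(-10, -19))) = Add(-85, Mul(-38, 190)) = Add(-85, -7220) = -7305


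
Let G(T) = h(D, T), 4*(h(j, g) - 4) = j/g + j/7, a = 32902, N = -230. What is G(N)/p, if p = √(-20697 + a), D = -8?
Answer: 2997*√12205/9825025 ≈ 0.033699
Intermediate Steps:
p = √12205 (p = √(-20697 + 32902) = √12205 ≈ 110.48)
h(j, g) = 4 + j/28 + j/(4*g) (h(j, g) = 4 + (j/g + j/7)/4 = 4 + (j/7 + j/g)/4 = 4 + (j/28 + j/(4*g)) = 4 + j/28 + j/(4*g))
G(T) = 26/7 - 2/T (G(T) = 4 + (1/28)*(-8) + (¼)*(-8)/T = 4 - 2/7 - 2/T = 26/7 - 2/T)
G(N)/p = (26/7 - 2/(-230))/(√12205) = (26/7 - 2*(-1/230))*(√12205/12205) = (26/7 + 1/115)*(√12205/12205) = 2997*(√12205/12205)/805 = 2997*√12205/9825025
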